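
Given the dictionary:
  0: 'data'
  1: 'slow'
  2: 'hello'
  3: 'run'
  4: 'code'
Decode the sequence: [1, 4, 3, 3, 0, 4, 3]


Look up each index in the dictionary:
  1 -> 'slow'
  4 -> 'code'
  3 -> 'run'
  3 -> 'run'
  0 -> 'data'
  4 -> 'code'
  3 -> 'run'

Decoded: "slow code run run data code run"


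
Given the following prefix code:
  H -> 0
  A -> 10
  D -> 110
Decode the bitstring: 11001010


Decoding step by step:
Bits 110 -> D
Bits 0 -> H
Bits 10 -> A
Bits 10 -> A


Decoded message: DHAA


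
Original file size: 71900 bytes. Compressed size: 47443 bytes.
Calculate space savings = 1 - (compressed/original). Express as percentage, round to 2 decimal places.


ratio = compressed/original = 47443/71900 = 0.659847
savings = 1 - ratio = 1 - 0.659847 = 0.340153
as a percentage: 0.340153 * 100 = 34.02%

Space savings = 1 - 47443/71900 = 34.02%


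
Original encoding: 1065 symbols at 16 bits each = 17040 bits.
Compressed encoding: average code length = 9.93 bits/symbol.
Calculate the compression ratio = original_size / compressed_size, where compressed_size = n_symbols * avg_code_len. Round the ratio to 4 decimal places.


original_size = n_symbols * orig_bits = 1065 * 16 = 17040 bits
compressed_size = n_symbols * avg_code_len = 1065 * 9.93 = 10575.45 bits
ratio = original_size / compressed_size = 17040 / 10575.45 = 1.6113

Compression ratio = 1.6113


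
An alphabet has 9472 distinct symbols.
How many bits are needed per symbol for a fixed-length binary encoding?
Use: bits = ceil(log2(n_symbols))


log2(9472) = 13.2095
Bracket: 2^13 = 8192 < 9472 <= 2^14 = 16384
So ceil(log2(9472)) = 14

bits = ceil(log2(9472)) = ceil(13.2095) = 14 bits


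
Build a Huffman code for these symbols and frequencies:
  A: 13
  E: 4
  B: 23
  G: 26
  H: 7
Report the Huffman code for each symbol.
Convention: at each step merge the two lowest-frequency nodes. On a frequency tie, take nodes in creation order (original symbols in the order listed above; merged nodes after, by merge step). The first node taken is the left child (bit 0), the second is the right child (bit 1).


Huffman tree construction:
Step 1: Merge E(4) + H(7) = 11
Step 2: Merge (E+H)(11) + A(13) = 24
Step 3: Merge B(23) + ((E+H)+A)(24) = 47
Step 4: Merge G(26) + (B+((E+H)+A))(47) = 73
Read each symbol's code off the tree from the root (left child = 0, right child = 1).

Codes:
  A: 111 (length 3)
  E: 1100 (length 4)
  B: 10 (length 2)
  G: 0 (length 1)
  H: 1101 (length 4)
Average code length: 155/73 = 2.1233 bits/symbol


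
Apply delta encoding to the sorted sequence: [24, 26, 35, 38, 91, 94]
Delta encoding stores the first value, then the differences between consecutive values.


First value: 24
Deltas:
  26 - 24 = 2
  35 - 26 = 9
  38 - 35 = 3
  91 - 38 = 53
  94 - 91 = 3


Delta encoded: [24, 2, 9, 3, 53, 3]


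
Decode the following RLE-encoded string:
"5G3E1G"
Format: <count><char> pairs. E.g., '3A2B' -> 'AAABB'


Expanding each <count><char> pair:
  5G -> 'GGGGG'
  3E -> 'EEE'
  1G -> 'G'

Decoded = GGGGGEEEG


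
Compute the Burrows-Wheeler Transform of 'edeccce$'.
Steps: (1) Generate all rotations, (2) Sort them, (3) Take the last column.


Rotations (sorted):
  0: $edeccce -> last char: e
  1: ccce$ede -> last char: e
  2: cce$edec -> last char: c
  3: ce$edecc -> last char: c
  4: deccce$e -> last char: e
  5: e$edeccc -> last char: c
  6: eccce$ed -> last char: d
  7: edeccce$ -> last char: $


BWT = eeccecd$


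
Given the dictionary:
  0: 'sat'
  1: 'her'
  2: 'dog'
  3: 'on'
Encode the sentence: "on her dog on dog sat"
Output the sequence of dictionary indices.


Look up each word in the dictionary:
  'on' -> 3
  'her' -> 1
  'dog' -> 2
  'on' -> 3
  'dog' -> 2
  'sat' -> 0

Encoded: [3, 1, 2, 3, 2, 0]


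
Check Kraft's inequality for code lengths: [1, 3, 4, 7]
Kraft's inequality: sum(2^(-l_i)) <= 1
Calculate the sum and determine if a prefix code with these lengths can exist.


Sum = 2^(-1) + 2^(-3) + 2^(-4) + 2^(-7)
    = 0.5 + 0.125 + 0.0625 + 0.0078125
    = 89/128 = 0.6953125
Since 0.6953125 <= 1, Kraft's inequality IS satisfied.
A prefix code with these lengths CAN exist.

Kraft sum = 0.6953125. Satisfied.


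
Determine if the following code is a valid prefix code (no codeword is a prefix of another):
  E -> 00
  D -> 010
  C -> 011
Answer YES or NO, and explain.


Checking each pair (does one codeword prefix another?):
  E='00' vs D='010': no prefix
  E='00' vs C='011': no prefix
  D='010' vs E='00': no prefix
  D='010' vs C='011': no prefix
  C='011' vs E='00': no prefix
  C='011' vs D='010': no prefix
No violation found over all pairs.

YES -- this is a valid prefix code. No codeword is a prefix of any other codeword.


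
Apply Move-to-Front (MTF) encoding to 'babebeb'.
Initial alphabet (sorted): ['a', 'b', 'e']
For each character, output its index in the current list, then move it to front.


MTF encoding:
'b': index 1 in ['a', 'b', 'e'] -> ['b', 'a', 'e']
'a': index 1 in ['b', 'a', 'e'] -> ['a', 'b', 'e']
'b': index 1 in ['a', 'b', 'e'] -> ['b', 'a', 'e']
'e': index 2 in ['b', 'a', 'e'] -> ['e', 'b', 'a']
'b': index 1 in ['e', 'b', 'a'] -> ['b', 'e', 'a']
'e': index 1 in ['b', 'e', 'a'] -> ['e', 'b', 'a']
'b': index 1 in ['e', 'b', 'a'] -> ['b', 'e', 'a']


Output: [1, 1, 1, 2, 1, 1, 1]


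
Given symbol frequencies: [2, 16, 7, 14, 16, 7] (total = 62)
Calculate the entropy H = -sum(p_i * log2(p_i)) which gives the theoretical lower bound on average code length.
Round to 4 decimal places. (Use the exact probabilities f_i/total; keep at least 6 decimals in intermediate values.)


Per-symbol terms -p_i * log2(p_i) with p_i = f_i/62:
  p = 2/62 = 0.032258: log2(p) = -4.954196, -p*log2(p) = 0.159813
  p = 16/62 = 0.258065: log2(p) = -1.954196, -p*log2(p) = 0.504309
  p = 7/62 = 0.112903: log2(p) = -3.146841, -p*log2(p) = 0.355289
  p = 14/62 = 0.225806: log2(p) = -2.146841, -p*log2(p) = 0.484771
  p = 16/62 = 0.258065: log2(p) = -1.954196, -p*log2(p) = 0.504309
  p = 7/62 = 0.112903: log2(p) = -3.146841, -p*log2(p) = 0.355289
H = 0.159813 + 0.504309 + 0.355289 + 0.484771 + 0.504309 + 0.355289 = 2.363780

H = 2.3638 bits/symbol


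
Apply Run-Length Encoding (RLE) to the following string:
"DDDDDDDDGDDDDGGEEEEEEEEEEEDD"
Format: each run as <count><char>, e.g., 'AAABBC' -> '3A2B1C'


Scanning runs left to right:
  i=0: run of 'D' x 8 -> '8D'
  i=8: run of 'G' x 1 -> '1G'
  i=9: run of 'D' x 4 -> '4D'
  i=13: run of 'G' x 2 -> '2G'
  i=15: run of 'E' x 11 -> '11E'
  i=26: run of 'D' x 2 -> '2D'

RLE = 8D1G4D2G11E2D


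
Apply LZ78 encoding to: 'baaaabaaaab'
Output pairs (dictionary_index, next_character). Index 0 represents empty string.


LZ78 encoding steps:
Dictionary: {0: ''}
Step 1: w='' (idx 0), next='b' -> output (0, 'b'), add 'b' as idx 1
Step 2: w='' (idx 0), next='a' -> output (0, 'a'), add 'a' as idx 2
Step 3: w='a' (idx 2), next='a' -> output (2, 'a'), add 'aa' as idx 3
Step 4: w='a' (idx 2), next='b' -> output (2, 'b'), add 'ab' as idx 4
Step 5: w='aa' (idx 3), next='a' -> output (3, 'a'), add 'aaa' as idx 5
Step 6: w='ab' (idx 4), end of input -> output (4, '')


Encoded: [(0, 'b'), (0, 'a'), (2, 'a'), (2, 'b'), (3, 'a'), (4, '')]


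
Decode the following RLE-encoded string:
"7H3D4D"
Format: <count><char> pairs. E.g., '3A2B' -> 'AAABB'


Expanding each <count><char> pair:
  7H -> 'HHHHHHH'
  3D -> 'DDD'
  4D -> 'DDDD'

Decoded = HHHHHHHDDDDDDD


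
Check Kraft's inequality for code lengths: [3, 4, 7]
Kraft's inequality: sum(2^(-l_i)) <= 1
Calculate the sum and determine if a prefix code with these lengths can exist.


Sum = 2^(-3) + 2^(-4) + 2^(-7)
    = 0.125 + 0.0625 + 0.0078125
    = 25/128 = 0.1953125
Since 0.1953125 <= 1, Kraft's inequality IS satisfied.
A prefix code with these lengths CAN exist.

Kraft sum = 0.1953125. Satisfied.


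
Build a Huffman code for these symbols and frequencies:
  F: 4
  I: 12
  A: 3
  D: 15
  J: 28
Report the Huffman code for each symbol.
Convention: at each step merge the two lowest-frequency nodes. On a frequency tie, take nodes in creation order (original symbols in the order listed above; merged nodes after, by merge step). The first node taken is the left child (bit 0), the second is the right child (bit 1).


Huffman tree construction:
Step 1: Merge A(3) + F(4) = 7
Step 2: Merge (A+F)(7) + I(12) = 19
Step 3: Merge D(15) + ((A+F)+I)(19) = 34
Step 4: Merge J(28) + (D+((A+F)+I))(34) = 62
Read each symbol's code off the tree from the root (left child = 0, right child = 1).

Codes:
  F: 1101 (length 4)
  I: 111 (length 3)
  A: 1100 (length 4)
  D: 10 (length 2)
  J: 0 (length 1)
Average code length: 122/62 = 1.9677 bits/symbol


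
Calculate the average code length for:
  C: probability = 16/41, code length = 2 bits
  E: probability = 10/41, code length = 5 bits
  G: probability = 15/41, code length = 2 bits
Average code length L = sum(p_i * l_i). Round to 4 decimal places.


Weighted contributions p_i * l_i:
  C: (16/41) * 2 = 32/41
  E: (10/41) * 5 = 50/41
  G: (15/41) * 2 = 30/41
Sum = (32 + 50 + 30)/41 = 112/41

L = 112/41 = 2.7317 bits/symbol


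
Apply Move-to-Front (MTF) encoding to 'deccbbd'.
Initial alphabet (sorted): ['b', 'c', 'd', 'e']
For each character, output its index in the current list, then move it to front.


MTF encoding:
'd': index 2 in ['b', 'c', 'd', 'e'] -> ['d', 'b', 'c', 'e']
'e': index 3 in ['d', 'b', 'c', 'e'] -> ['e', 'd', 'b', 'c']
'c': index 3 in ['e', 'd', 'b', 'c'] -> ['c', 'e', 'd', 'b']
'c': index 0 in ['c', 'e', 'd', 'b'] -> ['c', 'e', 'd', 'b']
'b': index 3 in ['c', 'e', 'd', 'b'] -> ['b', 'c', 'e', 'd']
'b': index 0 in ['b', 'c', 'e', 'd'] -> ['b', 'c', 'e', 'd']
'd': index 3 in ['b', 'c', 'e', 'd'] -> ['d', 'b', 'c', 'e']


Output: [2, 3, 3, 0, 3, 0, 3]


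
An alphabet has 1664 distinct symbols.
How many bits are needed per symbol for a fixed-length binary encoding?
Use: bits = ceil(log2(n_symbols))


log2(1664) = 10.7004
Bracket: 2^10 = 1024 < 1664 <= 2^11 = 2048
So ceil(log2(1664)) = 11

bits = ceil(log2(1664)) = ceil(10.7004) = 11 bits


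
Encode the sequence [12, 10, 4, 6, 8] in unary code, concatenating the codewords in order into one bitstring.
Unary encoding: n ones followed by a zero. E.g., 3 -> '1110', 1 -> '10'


Encode each number as n ones followed by a terminating 0:
  12 -> 1111111111110 (13 bits)
  10 -> 11111111110 (11 bits)
  4 -> 11110 (5 bits)
  6 -> 1111110 (7 bits)
  8 -> 111111110 (9 bits)
Total length = 13 + 11 + 5 + 7 + 9 = 45 bits.

Unary([12, 10, 4, 6, 8]) = 111111111111011111111110111101111110111111110 (45 bits)


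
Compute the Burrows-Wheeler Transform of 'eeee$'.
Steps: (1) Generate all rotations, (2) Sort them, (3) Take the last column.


Rotations (sorted):
  0: $eeee -> last char: e
  1: e$eee -> last char: e
  2: ee$ee -> last char: e
  3: eee$e -> last char: e
  4: eeee$ -> last char: $


BWT = eeee$


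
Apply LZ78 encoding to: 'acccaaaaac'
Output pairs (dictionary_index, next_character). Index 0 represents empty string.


LZ78 encoding steps:
Dictionary: {0: ''}
Step 1: w='' (idx 0), next='a' -> output (0, 'a'), add 'a' as idx 1
Step 2: w='' (idx 0), next='c' -> output (0, 'c'), add 'c' as idx 2
Step 3: w='c' (idx 2), next='c' -> output (2, 'c'), add 'cc' as idx 3
Step 4: w='a' (idx 1), next='a' -> output (1, 'a'), add 'aa' as idx 4
Step 5: w='aa' (idx 4), next='a' -> output (4, 'a'), add 'aaa' as idx 5
Step 6: w='c' (idx 2), end of input -> output (2, '')


Encoded: [(0, 'a'), (0, 'c'), (2, 'c'), (1, 'a'), (4, 'a'), (2, '')]


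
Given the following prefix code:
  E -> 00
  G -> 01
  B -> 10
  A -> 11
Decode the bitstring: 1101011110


Decoding step by step:
Bits 11 -> A
Bits 01 -> G
Bits 01 -> G
Bits 11 -> A
Bits 10 -> B


Decoded message: AGGAB


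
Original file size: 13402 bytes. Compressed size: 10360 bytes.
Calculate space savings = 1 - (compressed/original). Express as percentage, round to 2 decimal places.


ratio = compressed/original = 10360/13402 = 0.773019
savings = 1 - ratio = 1 - 0.773019 = 0.226981
as a percentage: 0.226981 * 100 = 22.7%

Space savings = 1 - 10360/13402 = 22.7%


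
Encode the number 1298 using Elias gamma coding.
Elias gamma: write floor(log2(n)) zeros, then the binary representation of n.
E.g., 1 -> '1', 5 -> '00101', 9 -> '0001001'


num_bits = floor(log2(1298)) + 1 = 11
leading_zeros = num_bits - 1 = 10
binary(1298) = 10100010010

Elias gamma(1298) = '0000000000' + '10100010010' = 000000000010100010010 (21 bits)


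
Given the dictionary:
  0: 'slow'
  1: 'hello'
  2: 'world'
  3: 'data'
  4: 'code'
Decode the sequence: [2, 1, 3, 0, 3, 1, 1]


Look up each index in the dictionary:
  2 -> 'world'
  1 -> 'hello'
  3 -> 'data'
  0 -> 'slow'
  3 -> 'data'
  1 -> 'hello'
  1 -> 'hello'

Decoded: "world hello data slow data hello hello"


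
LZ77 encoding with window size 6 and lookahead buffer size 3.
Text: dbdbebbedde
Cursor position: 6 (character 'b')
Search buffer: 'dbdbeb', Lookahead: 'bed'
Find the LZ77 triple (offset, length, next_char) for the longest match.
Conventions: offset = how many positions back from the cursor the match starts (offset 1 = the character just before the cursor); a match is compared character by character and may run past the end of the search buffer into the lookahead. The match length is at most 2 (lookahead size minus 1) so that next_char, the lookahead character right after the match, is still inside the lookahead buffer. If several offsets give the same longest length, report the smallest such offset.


Try each offset into the search buffer:
  offset=1 (pos 5, char 'b'): match length 1
  offset=2 (pos 4, char 'e'): match length 0
  offset=3 (pos 3, char 'b'): match length 2
  offset=4 (pos 2, char 'd'): match length 0
  offset=5 (pos 1, char 'b'): match length 1
  offset=6 (pos 0, char 'd'): match length 0
Longest match has length 2 at offset 3.
next_char = character at position 6 + 2 = 8 -> 'd'

Best match: offset=3, length=2 (matching 'be' starting at position 3)
LZ77 triple: (3, 2, 'd')


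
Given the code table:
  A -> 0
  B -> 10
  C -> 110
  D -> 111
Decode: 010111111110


Decoding:
0 -> A
10 -> B
111 -> D
111 -> D
110 -> C


Result: ABDDC


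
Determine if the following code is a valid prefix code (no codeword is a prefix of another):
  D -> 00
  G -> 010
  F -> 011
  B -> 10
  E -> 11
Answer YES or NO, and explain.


Checking each pair (does one codeword prefix another?):
  D='00' vs G='010': no prefix
  D='00' vs F='011': no prefix
  D='00' vs B='10': no prefix
  D='00' vs E='11': no prefix
  G='010' vs D='00': no prefix
  G='010' vs F='011': no prefix
  G='010' vs B='10': no prefix
  G='010' vs E='11': no prefix
  F='011' vs D='00': no prefix
  F='011' vs G='010': no prefix
  F='011' vs B='10': no prefix
  F='011' vs E='11': no prefix
  B='10' vs D='00': no prefix
  B='10' vs G='010': no prefix
  B='10' vs F='011': no prefix
  B='10' vs E='11': no prefix
  E='11' vs D='00': no prefix
  E='11' vs G='010': no prefix
  E='11' vs F='011': no prefix
  E='11' vs B='10': no prefix
No violation found over all pairs.

YES -- this is a valid prefix code. No codeword is a prefix of any other codeword.


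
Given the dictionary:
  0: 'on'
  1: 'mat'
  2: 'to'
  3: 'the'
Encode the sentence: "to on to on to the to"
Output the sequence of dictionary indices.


Look up each word in the dictionary:
  'to' -> 2
  'on' -> 0
  'to' -> 2
  'on' -> 0
  'to' -> 2
  'the' -> 3
  'to' -> 2

Encoded: [2, 0, 2, 0, 2, 3, 2]


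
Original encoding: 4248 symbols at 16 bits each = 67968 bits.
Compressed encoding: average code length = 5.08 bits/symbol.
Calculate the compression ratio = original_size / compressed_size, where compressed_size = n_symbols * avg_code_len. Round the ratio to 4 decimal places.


original_size = n_symbols * orig_bits = 4248 * 16 = 67968 bits
compressed_size = n_symbols * avg_code_len = 4248 * 5.08 = 21579.84 bits
ratio = original_size / compressed_size = 67968 / 21579.84 = 3.1496

Compression ratio = 3.1496


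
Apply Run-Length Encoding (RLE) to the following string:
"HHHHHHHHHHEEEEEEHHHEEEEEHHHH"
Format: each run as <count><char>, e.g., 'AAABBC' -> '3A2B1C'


Scanning runs left to right:
  i=0: run of 'H' x 10 -> '10H'
  i=10: run of 'E' x 6 -> '6E'
  i=16: run of 'H' x 3 -> '3H'
  i=19: run of 'E' x 5 -> '5E'
  i=24: run of 'H' x 4 -> '4H'

RLE = 10H6E3H5E4H


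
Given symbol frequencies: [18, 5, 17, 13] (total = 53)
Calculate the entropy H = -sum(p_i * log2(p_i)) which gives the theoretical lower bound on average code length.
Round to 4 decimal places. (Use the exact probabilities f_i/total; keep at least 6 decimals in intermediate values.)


Per-symbol terms -p_i * log2(p_i) with p_i = f_i/53:
  p = 18/53 = 0.339623: log2(p) = -1.557995, -p*log2(p) = 0.529131
  p = 5/53 = 0.094340: log2(p) = -3.405992, -p*log2(p) = 0.321320
  p = 17/53 = 0.320755: log2(p) = -1.640458, -p*log2(p) = 0.526185
  p = 13/53 = 0.245283: log2(p) = -2.027481, -p*log2(p) = 0.497307
H = 0.529131 + 0.321320 + 0.526185 + 0.497307 = 1.873943

H = 1.8739 bits/symbol


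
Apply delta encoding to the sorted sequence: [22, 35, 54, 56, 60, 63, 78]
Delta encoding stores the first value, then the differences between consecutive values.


First value: 22
Deltas:
  35 - 22 = 13
  54 - 35 = 19
  56 - 54 = 2
  60 - 56 = 4
  63 - 60 = 3
  78 - 63 = 15


Delta encoded: [22, 13, 19, 2, 4, 3, 15]


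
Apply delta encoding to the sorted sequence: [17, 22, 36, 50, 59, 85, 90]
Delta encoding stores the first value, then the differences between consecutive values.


First value: 17
Deltas:
  22 - 17 = 5
  36 - 22 = 14
  50 - 36 = 14
  59 - 50 = 9
  85 - 59 = 26
  90 - 85 = 5


Delta encoded: [17, 5, 14, 14, 9, 26, 5]


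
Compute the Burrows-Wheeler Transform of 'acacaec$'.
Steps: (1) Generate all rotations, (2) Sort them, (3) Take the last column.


Rotations (sorted):
  0: $acacaec -> last char: c
  1: acacaec$ -> last char: $
  2: acaec$ac -> last char: c
  3: aec$acac -> last char: c
  4: c$acacae -> last char: e
  5: cacaec$a -> last char: a
  6: caec$aca -> last char: a
  7: ec$acaca -> last char: a


BWT = c$cceaaa


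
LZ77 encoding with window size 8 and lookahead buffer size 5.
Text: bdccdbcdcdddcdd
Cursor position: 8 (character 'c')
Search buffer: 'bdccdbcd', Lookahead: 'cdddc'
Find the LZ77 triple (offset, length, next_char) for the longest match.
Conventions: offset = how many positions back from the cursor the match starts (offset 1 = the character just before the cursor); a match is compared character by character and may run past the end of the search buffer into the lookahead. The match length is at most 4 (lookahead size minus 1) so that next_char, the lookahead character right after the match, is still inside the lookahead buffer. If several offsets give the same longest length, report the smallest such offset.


Try each offset into the search buffer:
  offset=1 (pos 7, char 'd'): match length 0
  offset=2 (pos 6, char 'c'): match length 2
  offset=3 (pos 5, char 'b'): match length 0
  offset=4 (pos 4, char 'd'): match length 0
  offset=5 (pos 3, char 'c'): match length 2
  offset=6 (pos 2, char 'c'): match length 1
  offset=7 (pos 1, char 'd'): match length 0
  offset=8 (pos 0, char 'b'): match length 0
Longest match has length 2, found at offsets 2, 5; take the smallest, offset 2.
next_char = character at position 8 + 2 = 10 -> 'd'

Best match: offset=2, length=2 (matching 'cd' starting at position 6)
LZ77 triple: (2, 2, 'd')


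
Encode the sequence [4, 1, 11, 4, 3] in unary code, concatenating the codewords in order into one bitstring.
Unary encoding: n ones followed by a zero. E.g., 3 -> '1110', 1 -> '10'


Encode each number as n ones followed by a terminating 0:
  4 -> 11110 (5 bits)
  1 -> 10 (2 bits)
  11 -> 111111111110 (12 bits)
  4 -> 11110 (5 bits)
  3 -> 1110 (4 bits)
Total length = 5 + 2 + 12 + 5 + 4 = 28 bits.

Unary([4, 1, 11, 4, 3]) = 1111010111111111110111101110 (28 bits)


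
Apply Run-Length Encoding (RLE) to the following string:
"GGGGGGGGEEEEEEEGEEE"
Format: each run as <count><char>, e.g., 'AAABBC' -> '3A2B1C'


Scanning runs left to right:
  i=0: run of 'G' x 8 -> '8G'
  i=8: run of 'E' x 7 -> '7E'
  i=15: run of 'G' x 1 -> '1G'
  i=16: run of 'E' x 3 -> '3E'

RLE = 8G7E1G3E


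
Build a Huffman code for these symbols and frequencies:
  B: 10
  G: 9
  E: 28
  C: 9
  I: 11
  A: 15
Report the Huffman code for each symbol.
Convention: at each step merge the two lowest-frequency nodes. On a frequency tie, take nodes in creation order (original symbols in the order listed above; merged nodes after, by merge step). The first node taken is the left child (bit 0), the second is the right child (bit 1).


Huffman tree construction:
Step 1: Merge G(9) + C(9) = 18
Step 2: Merge B(10) + I(11) = 21
Step 3: Merge A(15) + (G+C)(18) = 33
Step 4: Merge (B+I)(21) + E(28) = 49
Step 5: Merge (A+(G+C))(33) + ((B+I)+E)(49) = 82
Read each symbol's code off the tree from the root (left child = 0, right child = 1).

Codes:
  B: 100 (length 3)
  G: 010 (length 3)
  E: 11 (length 2)
  C: 011 (length 3)
  I: 101 (length 3)
  A: 00 (length 2)
Average code length: 203/82 = 2.4756 bits/symbol


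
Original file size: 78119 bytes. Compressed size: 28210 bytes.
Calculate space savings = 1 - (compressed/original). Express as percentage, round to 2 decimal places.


ratio = compressed/original = 28210/78119 = 0.361116
savings = 1 - ratio = 1 - 0.361116 = 0.638884
as a percentage: 0.638884 * 100 = 63.89%

Space savings = 1 - 28210/78119 = 63.89%


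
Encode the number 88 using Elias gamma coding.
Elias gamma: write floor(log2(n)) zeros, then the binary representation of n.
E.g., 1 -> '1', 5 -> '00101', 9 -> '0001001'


num_bits = floor(log2(88)) + 1 = 7
leading_zeros = num_bits - 1 = 6
binary(88) = 1011000

Elias gamma(88) = '000000' + '1011000' = 0000001011000 (13 bits)


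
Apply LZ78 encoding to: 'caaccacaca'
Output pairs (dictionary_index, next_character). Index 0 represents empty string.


LZ78 encoding steps:
Dictionary: {0: ''}
Step 1: w='' (idx 0), next='c' -> output (0, 'c'), add 'c' as idx 1
Step 2: w='' (idx 0), next='a' -> output (0, 'a'), add 'a' as idx 2
Step 3: w='a' (idx 2), next='c' -> output (2, 'c'), add 'ac' as idx 3
Step 4: w='c' (idx 1), next='a' -> output (1, 'a'), add 'ca' as idx 4
Step 5: w='ca' (idx 4), next='c' -> output (4, 'c'), add 'cac' as idx 5
Step 6: w='a' (idx 2), end of input -> output (2, '')


Encoded: [(0, 'c'), (0, 'a'), (2, 'c'), (1, 'a'), (4, 'c'), (2, '')]


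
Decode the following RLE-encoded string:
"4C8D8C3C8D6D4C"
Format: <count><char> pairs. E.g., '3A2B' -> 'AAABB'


Expanding each <count><char> pair:
  4C -> 'CCCC'
  8D -> 'DDDDDDDD'
  8C -> 'CCCCCCCC'
  3C -> 'CCC'
  8D -> 'DDDDDDDD'
  6D -> 'DDDDDD'
  4C -> 'CCCC'

Decoded = CCCCDDDDDDDDCCCCCCCCCCCDDDDDDDDDDDDDDCCCC


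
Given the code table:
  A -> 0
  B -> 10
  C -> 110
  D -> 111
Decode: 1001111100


Decoding:
10 -> B
0 -> A
111 -> D
110 -> C
0 -> A


Result: BADCA


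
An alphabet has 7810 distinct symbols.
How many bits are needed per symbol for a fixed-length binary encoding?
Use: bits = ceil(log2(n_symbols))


log2(7810) = 12.9311
Bracket: 2^12 = 4096 < 7810 <= 2^13 = 8192
So ceil(log2(7810)) = 13

bits = ceil(log2(7810)) = ceil(12.9311) = 13 bits


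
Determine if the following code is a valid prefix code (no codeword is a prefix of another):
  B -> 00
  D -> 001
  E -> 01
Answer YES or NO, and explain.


Checking each pair (does one codeword prefix another?):
  B='00' vs D='001': prefix -- VIOLATION

NO -- this is NOT a valid prefix code. B (00) is a prefix of D (001).


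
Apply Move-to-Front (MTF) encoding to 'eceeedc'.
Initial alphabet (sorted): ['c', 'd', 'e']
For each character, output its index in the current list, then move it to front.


MTF encoding:
'e': index 2 in ['c', 'd', 'e'] -> ['e', 'c', 'd']
'c': index 1 in ['e', 'c', 'd'] -> ['c', 'e', 'd']
'e': index 1 in ['c', 'e', 'd'] -> ['e', 'c', 'd']
'e': index 0 in ['e', 'c', 'd'] -> ['e', 'c', 'd']
'e': index 0 in ['e', 'c', 'd'] -> ['e', 'c', 'd']
'd': index 2 in ['e', 'c', 'd'] -> ['d', 'e', 'c']
'c': index 2 in ['d', 'e', 'c'] -> ['c', 'd', 'e']


Output: [2, 1, 1, 0, 0, 2, 2]


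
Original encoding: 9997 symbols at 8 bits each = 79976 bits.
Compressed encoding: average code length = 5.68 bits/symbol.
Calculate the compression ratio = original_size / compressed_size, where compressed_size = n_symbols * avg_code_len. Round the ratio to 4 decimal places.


original_size = n_symbols * orig_bits = 9997 * 8 = 79976 bits
compressed_size = n_symbols * avg_code_len = 9997 * 5.68 = 56782.96 bits
ratio = original_size / compressed_size = 79976 / 56782.96 = 1.4085

Compression ratio = 1.4085


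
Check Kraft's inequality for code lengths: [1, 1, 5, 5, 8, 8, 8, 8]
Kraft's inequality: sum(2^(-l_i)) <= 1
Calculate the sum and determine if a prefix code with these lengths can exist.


Sum = 2^(-1) + 2^(-1) + 2^(-5) + 2^(-5) + 2^(-8) + 2^(-8) + 2^(-8) + 2^(-8)
    = 0.5 + 0.5 + 0.03125 + 0.03125 + 0.00390625 + 0.00390625 + 0.00390625 + 0.00390625
    = 276/256 = 1.078125
Since 1.078125 > 1, Kraft's inequality is NOT satisfied.
A prefix code with these lengths CANNOT exist.

Kraft sum = 1.078125. Not satisfied.


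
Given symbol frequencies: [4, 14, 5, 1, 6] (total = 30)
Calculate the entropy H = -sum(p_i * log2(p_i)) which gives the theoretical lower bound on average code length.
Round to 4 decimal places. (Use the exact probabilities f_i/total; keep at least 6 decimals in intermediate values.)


Per-symbol terms -p_i * log2(p_i) with p_i = f_i/30:
  p = 4/30 = 0.133333: log2(p) = -2.906891, -p*log2(p) = 0.387585
  p = 14/30 = 0.466667: log2(p) = -1.099536, -p*log2(p) = 0.513117
  p = 5/30 = 0.166667: log2(p) = -2.584963, -p*log2(p) = 0.430827
  p = 1/30 = 0.033333: log2(p) = -4.906891, -p*log2(p) = 0.163563
  p = 6/30 = 0.200000: log2(p) = -2.321928, -p*log2(p) = 0.464386
H = 0.387585 + 0.513117 + 0.430827 + 0.163563 + 0.464386 = 1.959478

H = 1.9595 bits/symbol


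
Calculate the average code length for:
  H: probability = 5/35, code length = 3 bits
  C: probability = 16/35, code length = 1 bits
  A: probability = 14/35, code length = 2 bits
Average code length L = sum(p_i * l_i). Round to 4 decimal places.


Weighted contributions p_i * l_i:
  H: (5/35) * 3 = 15/35
  C: (16/35) * 1 = 16/35
  A: (14/35) * 2 = 28/35
Sum = (15 + 16 + 28)/35 = 59/35

L = 59/35 = 1.6857 bits/symbol


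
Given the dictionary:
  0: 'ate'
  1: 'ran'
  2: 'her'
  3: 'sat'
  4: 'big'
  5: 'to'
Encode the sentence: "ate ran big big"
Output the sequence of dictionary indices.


Look up each word in the dictionary:
  'ate' -> 0
  'ran' -> 1
  'big' -> 4
  'big' -> 4

Encoded: [0, 1, 4, 4]


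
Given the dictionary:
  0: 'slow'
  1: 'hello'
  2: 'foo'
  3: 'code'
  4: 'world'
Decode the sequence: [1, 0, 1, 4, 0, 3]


Look up each index in the dictionary:
  1 -> 'hello'
  0 -> 'slow'
  1 -> 'hello'
  4 -> 'world'
  0 -> 'slow'
  3 -> 'code'

Decoded: "hello slow hello world slow code"


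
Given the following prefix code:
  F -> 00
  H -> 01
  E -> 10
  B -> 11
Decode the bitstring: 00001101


Decoding step by step:
Bits 00 -> F
Bits 00 -> F
Bits 11 -> B
Bits 01 -> H


Decoded message: FFBH


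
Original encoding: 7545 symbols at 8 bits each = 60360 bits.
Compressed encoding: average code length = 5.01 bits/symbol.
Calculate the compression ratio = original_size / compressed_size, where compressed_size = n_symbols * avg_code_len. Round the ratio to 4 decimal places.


original_size = n_symbols * orig_bits = 7545 * 8 = 60360 bits
compressed_size = n_symbols * avg_code_len = 7545 * 5.01 = 37800.45 bits
ratio = original_size / compressed_size = 60360 / 37800.45 = 1.5968

Compression ratio = 1.5968


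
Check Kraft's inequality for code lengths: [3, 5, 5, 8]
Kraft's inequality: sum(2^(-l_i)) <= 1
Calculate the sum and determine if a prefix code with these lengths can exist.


Sum = 2^(-3) + 2^(-5) + 2^(-5) + 2^(-8)
    = 0.125 + 0.03125 + 0.03125 + 0.00390625
    = 49/256 = 0.19140625
Since 0.19140625 <= 1, Kraft's inequality IS satisfied.
A prefix code with these lengths CAN exist.

Kraft sum = 0.19140625. Satisfied.


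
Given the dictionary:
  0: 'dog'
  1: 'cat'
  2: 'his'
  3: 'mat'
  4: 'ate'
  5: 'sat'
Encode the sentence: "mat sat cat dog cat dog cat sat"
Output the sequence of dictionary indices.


Look up each word in the dictionary:
  'mat' -> 3
  'sat' -> 5
  'cat' -> 1
  'dog' -> 0
  'cat' -> 1
  'dog' -> 0
  'cat' -> 1
  'sat' -> 5

Encoded: [3, 5, 1, 0, 1, 0, 1, 5]


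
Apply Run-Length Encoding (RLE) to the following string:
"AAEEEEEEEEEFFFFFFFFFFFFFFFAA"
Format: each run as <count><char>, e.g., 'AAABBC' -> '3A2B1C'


Scanning runs left to right:
  i=0: run of 'A' x 2 -> '2A'
  i=2: run of 'E' x 9 -> '9E'
  i=11: run of 'F' x 15 -> '15F'
  i=26: run of 'A' x 2 -> '2A'

RLE = 2A9E15F2A


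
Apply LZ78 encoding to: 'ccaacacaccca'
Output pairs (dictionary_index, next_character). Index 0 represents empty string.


LZ78 encoding steps:
Dictionary: {0: ''}
Step 1: w='' (idx 0), next='c' -> output (0, 'c'), add 'c' as idx 1
Step 2: w='c' (idx 1), next='a' -> output (1, 'a'), add 'ca' as idx 2
Step 3: w='' (idx 0), next='a' -> output (0, 'a'), add 'a' as idx 3
Step 4: w='ca' (idx 2), next='c' -> output (2, 'c'), add 'cac' as idx 4
Step 5: w='a' (idx 3), next='c' -> output (3, 'c'), add 'ac' as idx 5
Step 6: w='c' (idx 1), next='c' -> output (1, 'c'), add 'cc' as idx 6
Step 7: w='a' (idx 3), end of input -> output (3, '')


Encoded: [(0, 'c'), (1, 'a'), (0, 'a'), (2, 'c'), (3, 'c'), (1, 'c'), (3, '')]


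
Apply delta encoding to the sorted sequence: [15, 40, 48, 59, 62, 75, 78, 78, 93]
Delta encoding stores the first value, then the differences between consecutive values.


First value: 15
Deltas:
  40 - 15 = 25
  48 - 40 = 8
  59 - 48 = 11
  62 - 59 = 3
  75 - 62 = 13
  78 - 75 = 3
  78 - 78 = 0
  93 - 78 = 15


Delta encoded: [15, 25, 8, 11, 3, 13, 3, 0, 15]


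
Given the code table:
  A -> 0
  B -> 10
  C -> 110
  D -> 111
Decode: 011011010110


Decoding:
0 -> A
110 -> C
110 -> C
10 -> B
110 -> C


Result: ACCBC


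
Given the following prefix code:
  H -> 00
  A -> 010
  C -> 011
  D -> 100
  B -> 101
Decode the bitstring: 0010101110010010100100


Decoding step by step:
Bits 00 -> H
Bits 101 -> B
Bits 011 -> C
Bits 100 -> D
Bits 100 -> D
Bits 101 -> B
Bits 00 -> H
Bits 100 -> D


Decoded message: HBCDDBHD


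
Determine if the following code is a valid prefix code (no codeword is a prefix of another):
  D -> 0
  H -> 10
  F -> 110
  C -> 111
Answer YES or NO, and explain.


Checking each pair (does one codeword prefix another?):
  D='0' vs H='10': no prefix
  D='0' vs F='110': no prefix
  D='0' vs C='111': no prefix
  H='10' vs D='0': no prefix
  H='10' vs F='110': no prefix
  H='10' vs C='111': no prefix
  F='110' vs D='0': no prefix
  F='110' vs H='10': no prefix
  F='110' vs C='111': no prefix
  C='111' vs D='0': no prefix
  C='111' vs H='10': no prefix
  C='111' vs F='110': no prefix
No violation found over all pairs.

YES -- this is a valid prefix code. No codeword is a prefix of any other codeword.


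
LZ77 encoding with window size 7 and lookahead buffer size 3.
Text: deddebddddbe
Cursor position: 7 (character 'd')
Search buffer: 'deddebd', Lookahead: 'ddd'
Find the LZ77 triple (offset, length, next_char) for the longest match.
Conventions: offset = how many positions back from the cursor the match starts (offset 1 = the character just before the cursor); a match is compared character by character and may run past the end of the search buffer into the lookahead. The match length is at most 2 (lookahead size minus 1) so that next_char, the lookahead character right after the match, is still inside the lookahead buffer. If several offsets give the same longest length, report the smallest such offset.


Try each offset into the search buffer:
  offset=1 (pos 6, char 'd'): match length 2
  offset=2 (pos 5, char 'b'): match length 0
  offset=3 (pos 4, char 'e'): match length 0
  offset=4 (pos 3, char 'd'): match length 1
  offset=5 (pos 2, char 'd'): match length 2
  offset=6 (pos 1, char 'e'): match length 0
  offset=7 (pos 0, char 'd'): match length 1
Longest match has length 2, found at offsets 1, 5; take the smallest, offset 1.
next_char = character at position 7 + 2 = 9 -> 'd'

Best match: offset=1, length=2 (matching 'dd' starting at position 6)
LZ77 triple: (1, 2, 'd')


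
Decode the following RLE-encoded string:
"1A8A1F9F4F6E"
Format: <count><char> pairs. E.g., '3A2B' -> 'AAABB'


Expanding each <count><char> pair:
  1A -> 'A'
  8A -> 'AAAAAAAA'
  1F -> 'F'
  9F -> 'FFFFFFFFF'
  4F -> 'FFFF'
  6E -> 'EEEEEE'

Decoded = AAAAAAAAAFFFFFFFFFFFFFFEEEEEE


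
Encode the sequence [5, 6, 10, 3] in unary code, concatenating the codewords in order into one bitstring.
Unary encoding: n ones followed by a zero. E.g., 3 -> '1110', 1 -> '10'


Encode each number as n ones followed by a terminating 0:
  5 -> 111110 (6 bits)
  6 -> 1111110 (7 bits)
  10 -> 11111111110 (11 bits)
  3 -> 1110 (4 bits)
Total length = 6 + 7 + 11 + 4 = 28 bits.

Unary([5, 6, 10, 3]) = 1111101111110111111111101110 (28 bits)


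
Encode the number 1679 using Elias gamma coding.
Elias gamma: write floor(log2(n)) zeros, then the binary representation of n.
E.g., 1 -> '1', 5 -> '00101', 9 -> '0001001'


num_bits = floor(log2(1679)) + 1 = 11
leading_zeros = num_bits - 1 = 10
binary(1679) = 11010001111

Elias gamma(1679) = '0000000000' + '11010001111' = 000000000011010001111 (21 bits)


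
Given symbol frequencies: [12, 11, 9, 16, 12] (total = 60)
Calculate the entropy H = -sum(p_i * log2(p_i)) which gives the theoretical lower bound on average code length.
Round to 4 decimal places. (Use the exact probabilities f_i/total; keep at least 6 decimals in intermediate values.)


Per-symbol terms -p_i * log2(p_i) with p_i = f_i/60:
  p = 12/60 = 0.200000: log2(p) = -2.321928, -p*log2(p) = 0.464386
  p = 11/60 = 0.183333: log2(p) = -2.447459, -p*log2(p) = 0.448701
  p = 9/60 = 0.150000: log2(p) = -2.736966, -p*log2(p) = 0.410545
  p = 16/60 = 0.266667: log2(p) = -1.906891, -p*log2(p) = 0.508504
  p = 12/60 = 0.200000: log2(p) = -2.321928, -p*log2(p) = 0.464386
H = 0.464386 + 0.448701 + 0.410545 + 0.508504 + 0.464386 = 2.296522

H = 2.2965 bits/symbol


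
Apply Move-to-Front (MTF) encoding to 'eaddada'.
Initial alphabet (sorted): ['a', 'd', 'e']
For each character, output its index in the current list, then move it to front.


MTF encoding:
'e': index 2 in ['a', 'd', 'e'] -> ['e', 'a', 'd']
'a': index 1 in ['e', 'a', 'd'] -> ['a', 'e', 'd']
'd': index 2 in ['a', 'e', 'd'] -> ['d', 'a', 'e']
'd': index 0 in ['d', 'a', 'e'] -> ['d', 'a', 'e']
'a': index 1 in ['d', 'a', 'e'] -> ['a', 'd', 'e']
'd': index 1 in ['a', 'd', 'e'] -> ['d', 'a', 'e']
'a': index 1 in ['d', 'a', 'e'] -> ['a', 'd', 'e']


Output: [2, 1, 2, 0, 1, 1, 1]


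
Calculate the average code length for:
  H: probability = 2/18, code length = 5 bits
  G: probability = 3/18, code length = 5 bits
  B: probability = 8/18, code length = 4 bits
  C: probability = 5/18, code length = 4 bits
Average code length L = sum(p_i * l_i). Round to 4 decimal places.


Weighted contributions p_i * l_i:
  H: (2/18) * 5 = 10/18
  G: (3/18) * 5 = 15/18
  B: (8/18) * 4 = 32/18
  C: (5/18) * 4 = 20/18
Sum = (10 + 15 + 32 + 20)/18 = 77/18

L = 77/18 = 4.2778 bits/symbol


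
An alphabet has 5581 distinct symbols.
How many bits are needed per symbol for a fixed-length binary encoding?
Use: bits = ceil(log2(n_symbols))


log2(5581) = 12.4463
Bracket: 2^12 = 4096 < 5581 <= 2^13 = 8192
So ceil(log2(5581)) = 13

bits = ceil(log2(5581)) = ceil(12.4463) = 13 bits


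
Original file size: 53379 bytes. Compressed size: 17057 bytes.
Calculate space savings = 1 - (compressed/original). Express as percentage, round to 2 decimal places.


ratio = compressed/original = 17057/53379 = 0.319545
savings = 1 - ratio = 1 - 0.319545 = 0.680455
as a percentage: 0.680455 * 100 = 68.05%

Space savings = 1 - 17057/53379 = 68.05%


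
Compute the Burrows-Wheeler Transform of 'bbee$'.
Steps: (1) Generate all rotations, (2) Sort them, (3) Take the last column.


Rotations (sorted):
  0: $bbee -> last char: e
  1: bbee$ -> last char: $
  2: bee$b -> last char: b
  3: e$bbe -> last char: e
  4: ee$bb -> last char: b


BWT = e$beb


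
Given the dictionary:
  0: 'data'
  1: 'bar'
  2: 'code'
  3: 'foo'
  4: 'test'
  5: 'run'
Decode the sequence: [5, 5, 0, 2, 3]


Look up each index in the dictionary:
  5 -> 'run'
  5 -> 'run'
  0 -> 'data'
  2 -> 'code'
  3 -> 'foo'

Decoded: "run run data code foo"


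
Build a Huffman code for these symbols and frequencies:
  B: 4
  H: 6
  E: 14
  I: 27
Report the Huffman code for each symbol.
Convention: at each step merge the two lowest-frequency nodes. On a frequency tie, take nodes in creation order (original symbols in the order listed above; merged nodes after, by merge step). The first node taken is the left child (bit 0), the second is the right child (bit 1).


Huffman tree construction:
Step 1: Merge B(4) + H(6) = 10
Step 2: Merge (B+H)(10) + E(14) = 24
Step 3: Merge ((B+H)+E)(24) + I(27) = 51
Read each symbol's code off the tree from the root (left child = 0, right child = 1).

Codes:
  B: 000 (length 3)
  H: 001 (length 3)
  E: 01 (length 2)
  I: 1 (length 1)
Average code length: 85/51 = 1.6667 bits/symbol


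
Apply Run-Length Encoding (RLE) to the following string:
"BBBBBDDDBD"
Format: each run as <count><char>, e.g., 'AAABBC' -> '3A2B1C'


Scanning runs left to right:
  i=0: run of 'B' x 5 -> '5B'
  i=5: run of 'D' x 3 -> '3D'
  i=8: run of 'B' x 1 -> '1B'
  i=9: run of 'D' x 1 -> '1D'

RLE = 5B3D1B1D


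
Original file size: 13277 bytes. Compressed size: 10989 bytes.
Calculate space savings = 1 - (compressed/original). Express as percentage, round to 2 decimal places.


ratio = compressed/original = 10989/13277 = 0.827672
savings = 1 - ratio = 1 - 0.827672 = 0.172328
as a percentage: 0.172328 * 100 = 17.23%

Space savings = 1 - 10989/13277 = 17.23%


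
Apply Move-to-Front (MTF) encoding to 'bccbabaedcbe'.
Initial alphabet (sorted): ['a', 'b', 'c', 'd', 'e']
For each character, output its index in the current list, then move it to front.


MTF encoding:
'b': index 1 in ['a', 'b', 'c', 'd', 'e'] -> ['b', 'a', 'c', 'd', 'e']
'c': index 2 in ['b', 'a', 'c', 'd', 'e'] -> ['c', 'b', 'a', 'd', 'e']
'c': index 0 in ['c', 'b', 'a', 'd', 'e'] -> ['c', 'b', 'a', 'd', 'e']
'b': index 1 in ['c', 'b', 'a', 'd', 'e'] -> ['b', 'c', 'a', 'd', 'e']
'a': index 2 in ['b', 'c', 'a', 'd', 'e'] -> ['a', 'b', 'c', 'd', 'e']
'b': index 1 in ['a', 'b', 'c', 'd', 'e'] -> ['b', 'a', 'c', 'd', 'e']
'a': index 1 in ['b', 'a', 'c', 'd', 'e'] -> ['a', 'b', 'c', 'd', 'e']
'e': index 4 in ['a', 'b', 'c', 'd', 'e'] -> ['e', 'a', 'b', 'c', 'd']
'd': index 4 in ['e', 'a', 'b', 'c', 'd'] -> ['d', 'e', 'a', 'b', 'c']
'c': index 4 in ['d', 'e', 'a', 'b', 'c'] -> ['c', 'd', 'e', 'a', 'b']
'b': index 4 in ['c', 'd', 'e', 'a', 'b'] -> ['b', 'c', 'd', 'e', 'a']
'e': index 3 in ['b', 'c', 'd', 'e', 'a'] -> ['e', 'b', 'c', 'd', 'a']


Output: [1, 2, 0, 1, 2, 1, 1, 4, 4, 4, 4, 3]


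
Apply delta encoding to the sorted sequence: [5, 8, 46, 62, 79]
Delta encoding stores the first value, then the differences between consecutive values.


First value: 5
Deltas:
  8 - 5 = 3
  46 - 8 = 38
  62 - 46 = 16
  79 - 62 = 17


Delta encoded: [5, 3, 38, 16, 17]


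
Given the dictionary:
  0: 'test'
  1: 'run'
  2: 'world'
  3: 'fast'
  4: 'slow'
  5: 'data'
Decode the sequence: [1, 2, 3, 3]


Look up each index in the dictionary:
  1 -> 'run'
  2 -> 'world'
  3 -> 'fast'
  3 -> 'fast'

Decoded: "run world fast fast"


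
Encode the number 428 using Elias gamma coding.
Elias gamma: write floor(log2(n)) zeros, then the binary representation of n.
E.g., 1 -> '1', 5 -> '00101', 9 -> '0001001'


num_bits = floor(log2(428)) + 1 = 9
leading_zeros = num_bits - 1 = 8
binary(428) = 110101100

Elias gamma(428) = '00000000' + '110101100' = 00000000110101100 (17 bits)
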